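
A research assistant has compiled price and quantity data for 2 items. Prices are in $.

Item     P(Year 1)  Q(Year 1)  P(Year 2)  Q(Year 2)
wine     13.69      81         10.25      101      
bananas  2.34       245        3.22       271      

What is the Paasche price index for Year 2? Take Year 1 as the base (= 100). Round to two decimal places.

Paasche price index uses current-period quantities as weights.
ΣP(Year 2)·Q(Year 2) = 10.25×101 + 3.22×271 = 1035.25 + 872.62 = 1907.87
ΣP(Year 1)·Q(Year 2) = 13.69×101 + 2.34×271 = 1382.69 + 634.14 = 2016.83
Index = 1907.87 / 2016.83 × 100 = 94.5975

94.60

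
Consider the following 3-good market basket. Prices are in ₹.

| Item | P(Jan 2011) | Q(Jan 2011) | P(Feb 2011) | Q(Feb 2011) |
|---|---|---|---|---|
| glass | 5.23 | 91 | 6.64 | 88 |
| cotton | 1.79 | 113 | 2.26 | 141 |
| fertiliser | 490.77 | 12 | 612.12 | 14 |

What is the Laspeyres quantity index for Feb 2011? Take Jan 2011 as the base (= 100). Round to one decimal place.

115.5

Laspeyres quantity index uses base-period prices as weights.
ΣP(Jan 2011)·Q(Feb 2011) = 5.23×88 + 1.79×141 + 490.77×14 = 460.24 + 252.39 + 6870.78 = 7583.41
ΣP(Jan 2011)·Q(Jan 2011) = 5.23×91 + 1.79×113 + 490.77×12 = 475.93 + 202.27 + 5889.24 = 6567.44
Index = 7583.41 / 6567.44 × 100 = 115.4698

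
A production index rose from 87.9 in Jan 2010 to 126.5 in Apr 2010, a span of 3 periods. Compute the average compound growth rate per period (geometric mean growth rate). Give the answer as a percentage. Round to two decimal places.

Growth factor = (126.5/87.9)^(1/3) = (1.439135)^(1/3) = 1.129017
Growth rate = 1.129017 − 1 = 0.129017 = 12.9017%

12.90%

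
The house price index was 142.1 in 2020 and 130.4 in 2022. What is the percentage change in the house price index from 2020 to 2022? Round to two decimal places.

-8.23%

Change = (130.4 − 142.1) / 142.1 × 100
       = -11.7 / 142.1 × 100 = -8.2336%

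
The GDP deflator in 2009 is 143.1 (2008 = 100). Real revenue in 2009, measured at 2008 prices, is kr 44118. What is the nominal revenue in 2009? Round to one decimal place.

63132.9

Nominal = Real × (Index/100) = 44118 × (143.1/100)
        = 44118 × 1.431 = 63132.8580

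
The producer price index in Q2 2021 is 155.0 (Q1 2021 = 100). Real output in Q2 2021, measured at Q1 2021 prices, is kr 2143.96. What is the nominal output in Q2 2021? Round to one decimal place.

3323.1

Nominal = Real × (Index/100) = 2143.96 × (155.0/100)
        = 2143.96 × 1.550 = 3323.1380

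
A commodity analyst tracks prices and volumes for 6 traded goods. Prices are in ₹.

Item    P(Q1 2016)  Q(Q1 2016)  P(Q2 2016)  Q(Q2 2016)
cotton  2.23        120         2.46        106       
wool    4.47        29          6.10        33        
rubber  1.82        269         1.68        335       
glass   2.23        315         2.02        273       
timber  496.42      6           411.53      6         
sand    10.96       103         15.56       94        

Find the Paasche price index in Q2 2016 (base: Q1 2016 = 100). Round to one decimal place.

Paasche price index uses current-period quantities as weights.
ΣP(Q2 2016)·Q(Q2 2016) = 2.46×106 + 6.10×33 + 1.68×335 + 2.02×273 + 411.53×6 + 15.56×94 = 260.76 + 201.3 + 562.8 + 551.46 + 2469.18 + 1462.64 = 5508.14
ΣP(Q1 2016)·Q(Q2 2016) = 2.23×106 + 4.47×33 + 1.82×335 + 2.23×273 + 496.42×6 + 10.96×94 = 236.38 + 147.51 + 609.7 + 608.79 + 2978.52 + 1030.24 = 5611.14
Index = 5508.14 / 5611.14 × 100 = 98.1644

98.2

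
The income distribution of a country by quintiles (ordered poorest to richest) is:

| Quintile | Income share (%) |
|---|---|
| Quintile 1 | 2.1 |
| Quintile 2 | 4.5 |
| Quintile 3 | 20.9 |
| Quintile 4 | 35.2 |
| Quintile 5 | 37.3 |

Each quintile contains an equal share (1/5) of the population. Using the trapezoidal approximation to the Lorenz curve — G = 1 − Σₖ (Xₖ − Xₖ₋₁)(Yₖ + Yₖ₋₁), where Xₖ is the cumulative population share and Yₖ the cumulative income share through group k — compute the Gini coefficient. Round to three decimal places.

0.404

Cumulative income shares Yₖ: 0.0210, 0.0660, 0.2750, 0.6270, 1.0000
Σ (Xₖ−Xₖ₋₁)(Yₖ+Yₖ₋₁) = (1/5)(0.0210+0.0000) + (1/5)(0.0660+0.0210) + (1/5)(0.2750+0.0660) + (1/5)(0.6270+0.2750) + (1/5)(1.0000+0.6270)
  = 0.0042 + 0.0174 + 0.0682 + 0.1804 + 0.3254 = 0.5956
G = 1 − 0.5956 = 0.4044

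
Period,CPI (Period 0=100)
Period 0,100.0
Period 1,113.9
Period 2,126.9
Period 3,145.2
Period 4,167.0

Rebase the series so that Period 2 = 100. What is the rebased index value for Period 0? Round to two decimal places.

Rebased(Period 0) = 100.0 / 126.9 × 100 = 78.8022

78.80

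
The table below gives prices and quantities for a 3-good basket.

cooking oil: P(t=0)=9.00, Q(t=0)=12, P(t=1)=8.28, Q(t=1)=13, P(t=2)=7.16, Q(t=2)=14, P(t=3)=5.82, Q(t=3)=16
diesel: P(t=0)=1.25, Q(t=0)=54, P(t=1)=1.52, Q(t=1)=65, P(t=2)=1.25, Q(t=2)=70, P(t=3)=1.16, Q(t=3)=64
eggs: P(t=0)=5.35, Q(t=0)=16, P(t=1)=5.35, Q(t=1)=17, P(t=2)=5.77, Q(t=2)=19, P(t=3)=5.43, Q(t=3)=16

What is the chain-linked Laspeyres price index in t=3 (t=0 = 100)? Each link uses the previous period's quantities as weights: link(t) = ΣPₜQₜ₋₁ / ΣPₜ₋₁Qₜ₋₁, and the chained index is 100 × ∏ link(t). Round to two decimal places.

83.76

Link t=0→t=1:
ΣP(t=1)Q(t=0) = 8.28×12 + 1.52×54 + 5.35×16 = 99.36 + 82.08 + 85.6 = 267.04
ΣP(t=0)Q(t=0) = 9.00×12 + 1.25×54 + 5.35×16 = 108 + 67.5 + 85.6 = 261.1
link = 267.04/261.1 = 1.022750
Link t=1→t=2:
ΣP(t=2)Q(t=1) = 7.16×13 + 1.25×65 + 5.77×17 = 93.08 + 81.25 + 98.09 = 272.42
ΣP(t=1)Q(t=1) = 8.28×13 + 1.52×65 + 5.35×17 = 107.64 + 98.8 + 90.95 = 297.39
link = 272.42/297.39 = 0.916036
Link t=2→t=3:
ΣP(t=3)Q(t=2) = 5.82×14 + 1.16×70 + 5.43×19 = 81.48 + 81.2 + 103.17 = 265.85
ΣP(t=2)Q(t=2) = 7.16×14 + 1.25×70 + 5.77×19 = 100.24 + 87.5 + 109.63 = 297.37
link = 265.85/297.37 = 0.894004
Chained index = 100 × 1.022750 × 0.916036 × 0.894004 = 83.7571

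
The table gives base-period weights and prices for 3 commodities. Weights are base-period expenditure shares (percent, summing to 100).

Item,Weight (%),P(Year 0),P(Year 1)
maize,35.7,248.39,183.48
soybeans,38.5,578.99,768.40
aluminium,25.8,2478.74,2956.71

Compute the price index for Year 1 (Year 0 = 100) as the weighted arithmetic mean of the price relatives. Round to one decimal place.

maize: 35.7 × (183.48/248.39) = 35.7 × 0.738677 = 26.3708
soybeans: 38.5 × (768.40/578.99) = 38.5 × 1.327139 = 51.0948
aluminium: 25.8 × (2956.71/2478.74) = 25.8 × 1.192828 = 30.7750
Index = Σ wᵢ·(p₁ᵢ/p₀ᵢ) = 26.3708 + 51.0948 + 30.7750 = 108.2406

108.2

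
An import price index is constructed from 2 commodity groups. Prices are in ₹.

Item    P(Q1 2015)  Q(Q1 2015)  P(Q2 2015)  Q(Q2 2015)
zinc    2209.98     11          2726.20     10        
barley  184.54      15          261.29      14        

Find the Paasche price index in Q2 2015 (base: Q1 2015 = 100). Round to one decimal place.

Paasche price index uses current-period quantities as weights.
ΣP(Q2 2015)·Q(Q2 2015) = 2726.20×10 + 261.29×14 = 27262 + 3658.06 = 30920.06
ΣP(Q1 2015)·Q(Q2 2015) = 2209.98×10 + 184.54×14 = 22099.8 + 2583.56 = 24683.36
Index = 30920.06 / 24683.36 × 100 = 125.2668

125.3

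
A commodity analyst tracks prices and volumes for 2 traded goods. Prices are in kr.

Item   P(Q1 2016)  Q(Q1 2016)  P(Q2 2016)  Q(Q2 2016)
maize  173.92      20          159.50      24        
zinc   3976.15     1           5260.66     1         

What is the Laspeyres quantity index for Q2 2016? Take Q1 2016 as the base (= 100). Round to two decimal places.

109.33

Laspeyres quantity index uses base-period prices as weights.
ΣP(Q1 2016)·Q(Q2 2016) = 173.92×24 + 3976.15×1 = 4174.08 + 3976.15 = 8150.23
ΣP(Q1 2016)·Q(Q1 2016) = 173.92×20 + 3976.15×1 = 3478.4 + 3976.15 = 7454.55
Index = 8150.23 / 7454.55 × 100 = 109.3323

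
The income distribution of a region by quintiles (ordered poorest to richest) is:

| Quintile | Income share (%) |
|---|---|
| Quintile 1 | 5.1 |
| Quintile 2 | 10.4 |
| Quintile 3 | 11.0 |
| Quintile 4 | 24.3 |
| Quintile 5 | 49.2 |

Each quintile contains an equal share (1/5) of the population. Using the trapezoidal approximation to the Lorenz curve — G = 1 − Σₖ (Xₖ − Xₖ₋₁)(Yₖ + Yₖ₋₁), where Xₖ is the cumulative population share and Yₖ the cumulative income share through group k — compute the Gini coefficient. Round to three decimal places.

Cumulative income shares Yₖ: 0.0510, 0.1550, 0.2650, 0.5080, 1.0000
Σ (Xₖ−Xₖ₋₁)(Yₖ+Yₖ₋₁) = (1/5)(0.0510+0.0000) + (1/5)(0.1550+0.0510) + (1/5)(0.2650+0.1550) + (1/5)(0.5080+0.2650) + (1/5)(1.0000+0.5080)
  = 0.0102 + 0.0412 + 0.0840 + 0.1546 + 0.3016 = 0.5916
G = 1 − 0.5916 = 0.4084

0.408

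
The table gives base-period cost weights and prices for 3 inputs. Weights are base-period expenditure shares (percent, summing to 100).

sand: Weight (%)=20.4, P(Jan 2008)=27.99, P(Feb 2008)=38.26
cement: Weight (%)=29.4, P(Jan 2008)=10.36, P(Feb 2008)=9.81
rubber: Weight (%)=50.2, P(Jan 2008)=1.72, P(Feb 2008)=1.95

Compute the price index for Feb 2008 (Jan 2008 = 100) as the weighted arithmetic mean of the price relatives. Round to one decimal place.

sand: 20.4 × (38.26/27.99) = 20.4 × 1.366917 = 27.8851
cement: 29.4 × (9.81/10.36) = 29.4 × 0.946911 = 27.8392
rubber: 50.2 × (1.95/1.72) = 50.2 × 1.133721 = 56.9128
Index = Σ wᵢ·(p₁ᵢ/p₀ᵢ) = 27.8851 + 27.8392 + 56.9128 = 112.6371

112.6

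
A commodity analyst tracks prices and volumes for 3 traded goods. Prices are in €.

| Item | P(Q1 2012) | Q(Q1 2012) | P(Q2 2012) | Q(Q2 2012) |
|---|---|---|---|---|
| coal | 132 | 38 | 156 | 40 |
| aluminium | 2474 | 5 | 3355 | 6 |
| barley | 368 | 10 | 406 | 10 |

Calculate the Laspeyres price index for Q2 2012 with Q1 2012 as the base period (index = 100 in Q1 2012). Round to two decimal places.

Laspeyres price index uses base-period quantities as weights.
ΣP(Q2 2012)·Q(Q1 2012) = 156×38 + 3355×5 + 406×10 = 5928 + 16775 + 4060 = 26763
ΣP(Q1 2012)·Q(Q1 2012) = 132×38 + 2474×5 + 368×10 = 5016 + 12370 + 3680 = 21066
Index = 26763 / 21066 × 100 = 127.0436

127.04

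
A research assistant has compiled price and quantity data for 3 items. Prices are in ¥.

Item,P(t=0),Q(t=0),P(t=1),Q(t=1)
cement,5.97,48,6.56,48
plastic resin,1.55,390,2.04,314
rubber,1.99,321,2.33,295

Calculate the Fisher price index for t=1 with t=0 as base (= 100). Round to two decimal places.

Laspeyres component (base-period weights):
ΣP(t=1)Q(t=0) = 6.56×48 + 2.04×390 + 2.33×321 = 314.88 + 795.6 + 747.93 = 1858.41
ΣP(t=0)Q(t=0) = 5.97×48 + 1.55×390 + 1.99×321 = 286.56 + 604.5 + 638.79 = 1529.85
L = 1858.41 / 1529.85 × 100 = 121.4766
Paasche component (current-period weights):
ΣP(t=1)Q(t=1) = 6.56×48 + 2.04×314 + 2.33×295 = 314.88 + 640.56 + 687.35 = 1642.79
ΣP(t=0)Q(t=1) = 5.97×48 + 1.55×314 + 1.99×295 = 286.56 + 486.7 + 587.05 = 1360.31
P = 1642.79 / 1360.31 × 100 = 120.7659
Fisher = √(L × P) = √(121.4766 × 120.7659) = 121.1207

121.12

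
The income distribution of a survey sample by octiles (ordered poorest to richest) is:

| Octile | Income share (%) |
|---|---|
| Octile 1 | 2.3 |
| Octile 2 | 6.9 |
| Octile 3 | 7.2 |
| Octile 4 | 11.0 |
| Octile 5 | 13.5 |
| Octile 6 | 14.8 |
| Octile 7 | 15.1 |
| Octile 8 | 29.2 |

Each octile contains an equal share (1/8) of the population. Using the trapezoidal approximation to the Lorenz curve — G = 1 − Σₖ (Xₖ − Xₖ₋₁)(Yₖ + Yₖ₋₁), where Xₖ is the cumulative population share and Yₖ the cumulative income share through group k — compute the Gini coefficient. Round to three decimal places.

0.318

Cumulative income shares Yₖ: 0.0230, 0.0920, 0.1640, 0.2740, 0.4090, 0.5570, 0.7080, 1.0000
Σ (Xₖ−Xₖ₋₁)(Yₖ+Yₖ₋₁) = (1/8)(0.0230+0.0000) + (1/8)(0.0920+0.0230) + (1/8)(0.1640+0.0920) + (1/8)(0.2740+0.1640) + (1/8)(0.4090+0.2740) + (1/8)(0.5570+0.4090) + (1/8)(0.7080+0.5570) + (1/8)(1.0000+0.7080)
  = 0.0029 + 0.0144 + 0.0320 + 0.0548 + 0.0854 + 0.1208 + 0.1581 + 0.2135 = 0.6818
G = 1 − 0.6818 = 0.3182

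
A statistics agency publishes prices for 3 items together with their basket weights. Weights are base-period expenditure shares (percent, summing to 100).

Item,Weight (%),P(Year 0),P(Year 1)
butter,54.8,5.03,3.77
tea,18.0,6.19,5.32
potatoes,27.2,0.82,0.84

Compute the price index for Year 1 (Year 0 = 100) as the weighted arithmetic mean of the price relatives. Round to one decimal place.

butter: 54.8 × (3.77/5.03) = 54.8 × 0.749503 = 41.0728
tea: 18.0 × (5.32/6.19) = 18.0 × 0.859451 = 15.4701
potatoes: 27.2 × (0.84/0.82) = 27.2 × 1.024390 = 27.8634
Index = Σ wᵢ·(p₁ᵢ/p₀ᵢ) = 41.0728 + 15.4701 + 27.8634 = 84.4063

84.4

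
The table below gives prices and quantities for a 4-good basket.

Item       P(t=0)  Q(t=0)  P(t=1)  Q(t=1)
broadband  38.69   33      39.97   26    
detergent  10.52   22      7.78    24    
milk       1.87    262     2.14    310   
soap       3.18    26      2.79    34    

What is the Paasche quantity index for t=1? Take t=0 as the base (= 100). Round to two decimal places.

Paasche quantity index uses current-period prices as weights.
ΣP(t=1)·Q(t=1) = 39.97×26 + 7.78×24 + 2.14×310 + 2.79×34 = 1039.22 + 186.72 + 663.4 + 94.86 = 1984.2
ΣP(t=1)·Q(t=0) = 39.97×33 + 7.78×22 + 2.14×262 + 2.79×26 = 1319.01 + 171.16 + 560.68 + 72.54 = 2123.39
Index = 1984.2 / 2123.39 × 100 = 93.4449

93.44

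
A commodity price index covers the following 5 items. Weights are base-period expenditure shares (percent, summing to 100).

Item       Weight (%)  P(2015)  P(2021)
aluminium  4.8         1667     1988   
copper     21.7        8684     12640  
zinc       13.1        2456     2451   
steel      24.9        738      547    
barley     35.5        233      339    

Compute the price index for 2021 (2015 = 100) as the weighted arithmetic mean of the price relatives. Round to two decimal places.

120.49

aluminium: 4.8 × (1988/1667) = 4.8 × 1.192561 = 5.7243
copper: 21.7 × (12640/8684) = 21.7 × 1.455550 = 31.5854
zinc: 13.1 × (2451/2456) = 13.1 × 0.997964 = 13.0733
steel: 24.9 × (547/738) = 24.9 × 0.741192 = 18.4557
barley: 35.5 × (339/233) = 35.5 × 1.454936 = 51.6502
Index = Σ wᵢ·(p₁ᵢ/p₀ᵢ) = 5.7243 + 31.5854 + 13.0733 + 18.4557 + 51.6502 = 120.4890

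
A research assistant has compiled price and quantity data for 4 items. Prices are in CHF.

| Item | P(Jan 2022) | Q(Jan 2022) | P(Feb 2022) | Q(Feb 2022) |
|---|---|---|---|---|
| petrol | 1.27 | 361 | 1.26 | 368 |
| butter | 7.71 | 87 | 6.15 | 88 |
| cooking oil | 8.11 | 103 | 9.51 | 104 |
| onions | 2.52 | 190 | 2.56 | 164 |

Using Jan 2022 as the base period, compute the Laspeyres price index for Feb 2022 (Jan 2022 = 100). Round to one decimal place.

Laspeyres price index uses base-period quantities as weights.
ΣP(Feb 2022)·Q(Jan 2022) = 1.26×361 + 6.15×87 + 9.51×103 + 2.56×190 = 454.86 + 535.05 + 979.53 + 486.4 = 2455.84
ΣP(Jan 2022)·Q(Jan 2022) = 1.27×361 + 7.71×87 + 8.11×103 + 2.52×190 = 458.47 + 670.77 + 835.33 + 478.8 = 2443.37
Index = 2455.84 / 2443.37 × 100 = 100.5104

100.5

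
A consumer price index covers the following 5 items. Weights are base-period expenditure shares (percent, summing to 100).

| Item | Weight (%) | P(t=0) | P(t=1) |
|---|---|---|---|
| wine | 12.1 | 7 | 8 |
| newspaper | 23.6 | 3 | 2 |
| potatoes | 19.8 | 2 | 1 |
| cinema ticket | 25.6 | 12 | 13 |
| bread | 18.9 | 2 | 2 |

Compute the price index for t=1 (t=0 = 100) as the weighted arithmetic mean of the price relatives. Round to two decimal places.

86.10

wine: 12.1 × (8/7) = 12.1 × 1.142857 = 13.8286
newspaper: 23.6 × (2/3) = 23.6 × 0.666667 = 15.7333
potatoes: 19.8 × (1/2) = 19.8 × 0.500000 = 9.9000
cinema ticket: 25.6 × (13/12) = 25.6 × 1.083333 = 27.7333
bread: 18.9 × (2/2) = 18.9 × 1.000000 = 18.9000
Index = Σ wᵢ·(p₁ᵢ/p₀ᵢ) = 13.8286 + 15.7333 + 9.9000 + 27.7333 + 18.9000 = 86.0952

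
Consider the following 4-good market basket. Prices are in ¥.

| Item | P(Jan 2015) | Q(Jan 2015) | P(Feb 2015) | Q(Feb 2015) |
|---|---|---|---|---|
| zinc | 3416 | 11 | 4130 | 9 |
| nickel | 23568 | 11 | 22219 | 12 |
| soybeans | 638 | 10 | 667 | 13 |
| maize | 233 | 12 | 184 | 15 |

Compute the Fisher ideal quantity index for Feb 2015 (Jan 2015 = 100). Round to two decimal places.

105.92

Laspeyres component (base-period weights):
ΣP(Jan 2015)Q(Feb 2015) = 3416×9 + 23568×12 + 638×13 + 233×15 = 30744 + 282816 + 8294 + 3495 = 325349
ΣP(Jan 2015)Q(Jan 2015) = 3416×11 + 23568×11 + 638×10 + 233×12 = 37576 + 259248 + 6380 + 2796 = 306000
L = 325349 / 306000 × 100 = 106.3232
Paasche component (current-period weights):
ΣP(Feb 2015)Q(Feb 2015) = 4130×9 + 22219×12 + 667×13 + 184×15 = 37170 + 266628 + 8671 + 2760 = 315229
ΣP(Feb 2015)Q(Jan 2015) = 4130×11 + 22219×11 + 667×10 + 184×12 = 45430 + 244409 + 6670 + 2208 = 298717
P = 315229 / 298717 × 100 = 105.5276
Fisher = √(L × P) = √(106.3232 × 105.5276) = 105.9247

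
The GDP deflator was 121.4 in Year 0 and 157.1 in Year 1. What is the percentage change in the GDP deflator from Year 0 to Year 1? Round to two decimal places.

29.41%

Change = (157.1 − 121.4) / 121.4 × 100
       = 35.7 / 121.4 × 100 = 29.4069%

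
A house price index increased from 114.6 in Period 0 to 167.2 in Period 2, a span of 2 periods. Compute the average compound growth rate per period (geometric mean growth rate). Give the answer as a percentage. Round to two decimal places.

20.79%

Growth factor = (167.2/114.6)^(1/2) = (1.458988)^(1/2) = 1.207886
Growth rate = 1.207886 − 1 = 0.207886 = 20.7886%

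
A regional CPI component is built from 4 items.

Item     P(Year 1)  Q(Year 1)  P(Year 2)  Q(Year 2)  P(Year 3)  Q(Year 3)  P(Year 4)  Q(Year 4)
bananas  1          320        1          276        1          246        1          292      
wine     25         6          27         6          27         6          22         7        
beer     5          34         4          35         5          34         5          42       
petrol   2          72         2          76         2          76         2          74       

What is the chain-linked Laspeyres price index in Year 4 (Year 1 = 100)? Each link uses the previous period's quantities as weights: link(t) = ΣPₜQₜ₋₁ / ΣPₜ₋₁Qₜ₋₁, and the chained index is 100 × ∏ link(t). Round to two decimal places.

Link Year 1→Year 2:
ΣP(Year 2)Q(Year 1) = 1×320 + 27×6 + 4×34 + 2×72 = 320 + 162 + 136 + 144 = 762
ΣP(Year 1)Q(Year 1) = 1×320 + 25×6 + 5×34 + 2×72 = 320 + 150 + 170 + 144 = 784
link = 762/784 = 0.971939
Link Year 2→Year 3:
ΣP(Year 3)Q(Year 2) = 1×276 + 27×6 + 5×35 + 2×76 = 276 + 162 + 175 + 152 = 765
ΣP(Year 2)Q(Year 2) = 1×276 + 27×6 + 4×35 + 2×76 = 276 + 162 + 140 + 152 = 730
link = 765/730 = 1.047945
Link Year 3→Year 4:
ΣP(Year 4)Q(Year 3) = 1×246 + 22×6 + 5×34 + 2×76 = 246 + 132 + 170 + 152 = 700
ΣP(Year 3)Q(Year 3) = 1×246 + 27×6 + 5×34 + 2×76 = 246 + 162 + 170 + 152 = 730
link = 700/730 = 0.958904
Chained index = 100 × 0.971939 × 1.047945 × 0.958904 = 97.6681

97.67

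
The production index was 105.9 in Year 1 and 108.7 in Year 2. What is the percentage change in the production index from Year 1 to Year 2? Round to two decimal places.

2.64%

Change = (108.7 − 105.9) / 105.9 × 100
       = 2.8 / 105.9 × 100 = 2.6440%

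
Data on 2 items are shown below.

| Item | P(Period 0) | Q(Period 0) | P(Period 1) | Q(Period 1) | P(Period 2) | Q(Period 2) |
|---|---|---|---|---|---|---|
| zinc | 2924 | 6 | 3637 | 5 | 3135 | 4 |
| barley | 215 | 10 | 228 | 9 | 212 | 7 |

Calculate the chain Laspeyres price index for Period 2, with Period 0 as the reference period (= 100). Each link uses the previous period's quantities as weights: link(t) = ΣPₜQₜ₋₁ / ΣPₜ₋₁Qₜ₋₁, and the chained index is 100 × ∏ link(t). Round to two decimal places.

106.33

Link Period 0→Period 1:
ΣP(Period 1)Q(Period 0) = 3637×6 + 228×10 = 21822 + 2280 = 24102
ΣP(Period 0)Q(Period 0) = 2924×6 + 215×10 = 17544 + 2150 = 19694
link = 24102/19694 = 1.223825
Link Period 1→Period 2:
ΣP(Period 2)Q(Period 1) = 3135×5 + 212×9 = 15675 + 1908 = 17583
ΣP(Period 1)Q(Period 1) = 3637×5 + 228×9 = 18185 + 2052 = 20237
link = 17583/20237 = 0.868854
Chained index = 100 × 1.223825 × 0.868854 = 106.3325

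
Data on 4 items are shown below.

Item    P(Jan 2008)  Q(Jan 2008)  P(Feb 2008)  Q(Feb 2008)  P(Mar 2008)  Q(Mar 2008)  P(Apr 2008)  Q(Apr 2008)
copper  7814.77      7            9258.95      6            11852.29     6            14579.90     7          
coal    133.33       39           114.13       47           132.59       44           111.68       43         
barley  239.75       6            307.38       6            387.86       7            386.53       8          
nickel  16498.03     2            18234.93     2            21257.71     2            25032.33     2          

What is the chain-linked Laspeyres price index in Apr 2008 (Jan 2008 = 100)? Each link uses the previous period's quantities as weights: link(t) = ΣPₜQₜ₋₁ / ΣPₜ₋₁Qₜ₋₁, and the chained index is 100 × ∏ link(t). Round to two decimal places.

166.83

Link Jan 2008→Feb 2008:
ΣP(Feb 2008)Q(Jan 2008) = 9258.95×7 + 114.13×39 + 307.38×6 + 18234.93×2 = 64812.65 + 4451.07 + 1844.28 + 36469.86 = 107577.86
ΣP(Jan 2008)Q(Jan 2008) = 7814.77×7 + 133.33×39 + 239.75×6 + 16498.03×2 = 54703.39 + 5199.87 + 1438.5 + 32996.06 = 94337.82
link = 107577.86/94337.82 = 1.140347
Link Feb 2008→Mar 2008:
ΣP(Mar 2008)Q(Feb 2008) = 11852.29×6 + 132.59×47 + 387.86×6 + 21257.71×2 = 71113.74 + 6231.73 + 2327.16 + 42515.42 = 122188.05
ΣP(Feb 2008)Q(Feb 2008) = 9258.95×6 + 114.13×47 + 307.38×6 + 18234.93×2 = 55553.7 + 5364.11 + 1844.28 + 36469.86 = 99231.95
link = 122188.05/99231.95 = 1.231338
Link Mar 2008→Apr 2008:
ΣP(Apr 2008)Q(Mar 2008) = 14579.90×6 + 111.68×44 + 386.53×7 + 25032.33×2 = 87479.4 + 4913.92 + 2705.71 + 50064.66 = 145163.69
ΣP(Mar 2008)Q(Mar 2008) = 11852.29×6 + 132.59×44 + 387.86×7 + 21257.71×2 = 71113.74 + 5833.96 + 2715.02 + 42515.42 = 122178.14
link = 145163.69/122178.14 = 1.188131
Chained index = 100 × 1.140347 × 1.231338 × 1.188131 = 166.8318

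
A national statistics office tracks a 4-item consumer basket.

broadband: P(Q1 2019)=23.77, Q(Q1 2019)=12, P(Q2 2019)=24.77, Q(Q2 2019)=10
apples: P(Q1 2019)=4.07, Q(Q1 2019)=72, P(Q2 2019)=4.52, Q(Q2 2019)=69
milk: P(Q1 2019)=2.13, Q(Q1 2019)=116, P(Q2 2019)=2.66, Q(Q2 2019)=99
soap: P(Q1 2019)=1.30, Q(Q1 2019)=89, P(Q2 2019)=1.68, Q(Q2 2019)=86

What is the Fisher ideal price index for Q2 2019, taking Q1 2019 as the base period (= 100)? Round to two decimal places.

Laspeyres component (base-period weights):
ΣP(Q2 2019)Q(Q1 2019) = 24.77×12 + 4.52×72 + 2.66×116 + 1.68×89 = 297.24 + 325.44 + 308.56 + 149.52 = 1080.76
ΣP(Q1 2019)Q(Q1 2019) = 23.77×12 + 4.07×72 + 2.13×116 + 1.30×89 = 285.24 + 293.04 + 247.08 + 115.7 = 941.06
L = 1080.76 / 941.06 × 100 = 114.8450
Paasche component (current-period weights):
ΣP(Q2 2019)Q(Q2 2019) = 24.77×10 + 4.52×69 + 2.66×99 + 1.68×86 = 247.7 + 311.88 + 263.34 + 144.48 = 967.4
ΣP(Q1 2019)Q(Q2 2019) = 23.77×10 + 4.07×69 + 2.13×99 + 1.30×86 = 237.7 + 280.83 + 210.87 + 111.8 = 841.2
P = 967.4 / 841.2 × 100 = 115.0024
Fisher = √(L × P) = √(114.8450 × 115.0024) = 114.9236

114.92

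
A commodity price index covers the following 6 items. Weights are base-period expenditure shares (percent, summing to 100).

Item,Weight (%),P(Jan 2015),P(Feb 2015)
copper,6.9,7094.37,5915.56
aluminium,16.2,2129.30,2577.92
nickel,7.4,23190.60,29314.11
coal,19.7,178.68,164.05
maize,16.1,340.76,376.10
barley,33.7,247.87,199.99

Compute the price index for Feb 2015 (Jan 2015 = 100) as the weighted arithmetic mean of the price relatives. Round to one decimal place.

97.8

copper: 6.9 × (5915.56/7094.37) = 6.9 × 0.833839 = 5.7535
aluminium: 16.2 × (2577.92/2129.30) = 16.2 × 1.210689 = 19.6132
nickel: 7.4 × (29314.11/23190.60) = 7.4 × 1.264051 = 9.3540
coal: 19.7 × (164.05/178.68) = 19.7 × 0.918122 = 18.0870
maize: 16.1 × (376.10/340.76) = 16.1 × 1.103709 = 17.7697
barley: 33.7 × (199.99/247.87) = 33.7 × 0.806834 = 27.1903
Index = Σ wᵢ·(p₁ᵢ/p₀ᵢ) = 5.7535 + 19.6132 + 9.3540 + 18.0870 + 17.7697 + 27.1903 = 97.7677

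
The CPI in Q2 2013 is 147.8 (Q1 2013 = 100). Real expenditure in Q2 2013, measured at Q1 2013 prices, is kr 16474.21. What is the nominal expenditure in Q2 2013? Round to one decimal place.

Nominal = Real × (Index/100) = 16474.21 × (147.8/100)
        = 16474.21 × 1.478 = 24348.8824

24348.9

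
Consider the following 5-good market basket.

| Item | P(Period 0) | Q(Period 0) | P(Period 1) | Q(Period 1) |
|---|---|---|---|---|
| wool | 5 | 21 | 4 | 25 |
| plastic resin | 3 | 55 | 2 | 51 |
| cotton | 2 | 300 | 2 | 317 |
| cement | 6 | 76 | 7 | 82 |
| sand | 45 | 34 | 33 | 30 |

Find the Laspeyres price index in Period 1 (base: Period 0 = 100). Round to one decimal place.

Laspeyres price index uses base-period quantities as weights.
ΣP(Period 1)·Q(Period 0) = 4×21 + 2×55 + 2×300 + 7×76 + 33×34 = 84 + 110 + 600 + 532 + 1122 = 2448
ΣP(Period 0)·Q(Period 0) = 5×21 + 3×55 + 2×300 + 6×76 + 45×34 = 105 + 165 + 600 + 456 + 1530 = 2856
Index = 2448 / 2856 × 100 = 85.7143

85.7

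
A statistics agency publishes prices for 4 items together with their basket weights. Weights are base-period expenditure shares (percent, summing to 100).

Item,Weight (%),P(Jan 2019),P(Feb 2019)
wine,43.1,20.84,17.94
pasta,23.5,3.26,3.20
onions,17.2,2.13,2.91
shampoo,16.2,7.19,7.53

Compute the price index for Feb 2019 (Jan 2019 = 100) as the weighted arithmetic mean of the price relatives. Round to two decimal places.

wine: 43.1 × (17.94/20.84) = 43.1 × 0.860845 = 37.1024
pasta: 23.5 × (3.20/3.26) = 23.5 × 0.981595 = 23.0675
onions: 17.2 × (2.91/2.13) = 17.2 × 1.366197 = 23.4986
shampoo: 16.2 × (7.53/7.19) = 16.2 × 1.047288 = 16.9661
Index = Σ wᵢ·(p₁ᵢ/p₀ᵢ) = 37.1024 + 23.0675 + 23.4986 + 16.9661 = 100.6345

100.63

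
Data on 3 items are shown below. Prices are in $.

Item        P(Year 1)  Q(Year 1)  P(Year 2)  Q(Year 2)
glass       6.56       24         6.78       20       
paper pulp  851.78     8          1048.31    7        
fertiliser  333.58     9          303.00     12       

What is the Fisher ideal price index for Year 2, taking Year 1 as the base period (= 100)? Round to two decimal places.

Laspeyres component (base-period weights):
ΣP(Year 2)Q(Year 1) = 6.78×24 + 1048.31×8 + 303.00×9 = 162.72 + 8386.48 + 2727 = 11276.2
ΣP(Year 1)Q(Year 1) = 6.56×24 + 851.78×8 + 333.58×9 = 157.44 + 6814.24 + 3002.22 = 9973.9
L = 11276.2 / 9973.9 × 100 = 113.0571
Paasche component (current-period weights):
ΣP(Year 2)Q(Year 2) = 6.78×20 + 1048.31×7 + 303.00×12 = 135.6 + 7338.17 + 3636 = 11109.77
ΣP(Year 1)Q(Year 2) = 6.56×20 + 851.78×7 + 333.58×12 = 131.2 + 5962.46 + 4002.96 = 10096.62
P = 11109.77 / 10096.62 × 100 = 110.0345
Fisher = √(L × P) = √(113.0571 × 110.0345) = 111.5356

111.54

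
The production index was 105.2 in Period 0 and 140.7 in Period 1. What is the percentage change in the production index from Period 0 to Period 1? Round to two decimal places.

Change = (140.7 − 105.2) / 105.2 × 100
       = 35.5 / 105.2 × 100 = 33.7452%

33.75%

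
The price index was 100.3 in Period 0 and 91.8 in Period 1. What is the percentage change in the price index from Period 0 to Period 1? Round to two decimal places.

Change = (91.8 − 100.3) / 100.3 × 100
       = -8.5 / 100.3 × 100 = -8.4746%

-8.47%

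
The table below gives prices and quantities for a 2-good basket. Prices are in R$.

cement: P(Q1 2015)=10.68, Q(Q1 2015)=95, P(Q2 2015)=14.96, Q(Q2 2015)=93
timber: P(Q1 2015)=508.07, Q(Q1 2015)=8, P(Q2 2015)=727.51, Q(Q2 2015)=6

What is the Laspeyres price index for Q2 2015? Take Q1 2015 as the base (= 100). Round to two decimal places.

Laspeyres price index uses base-period quantities as weights.
ΣP(Q2 2015)·Q(Q1 2015) = 14.96×95 + 727.51×8 = 1421.2 + 5820.08 = 7241.28
ΣP(Q1 2015)·Q(Q1 2015) = 10.68×95 + 508.07×8 = 1014.6 + 4064.56 = 5079.16
Index = 7241.28 / 5079.16 × 100 = 142.5685

142.57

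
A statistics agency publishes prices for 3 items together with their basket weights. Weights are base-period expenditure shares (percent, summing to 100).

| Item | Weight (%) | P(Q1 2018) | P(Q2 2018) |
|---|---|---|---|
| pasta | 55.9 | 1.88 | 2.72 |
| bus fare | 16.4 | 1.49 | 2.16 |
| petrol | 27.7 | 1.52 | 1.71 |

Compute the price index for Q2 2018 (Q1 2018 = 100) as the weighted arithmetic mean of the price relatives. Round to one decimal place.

135.8

pasta: 55.9 × (2.72/1.88) = 55.9 × 1.446809 = 80.8766
bus fare: 16.4 × (2.16/1.49) = 16.4 × 1.449664 = 23.7745
petrol: 27.7 × (1.71/1.52) = 27.7 × 1.125000 = 31.1625
Index = Σ wᵢ·(p₁ᵢ/p₀ᵢ) = 80.8766 + 23.7745 + 31.1625 = 135.8136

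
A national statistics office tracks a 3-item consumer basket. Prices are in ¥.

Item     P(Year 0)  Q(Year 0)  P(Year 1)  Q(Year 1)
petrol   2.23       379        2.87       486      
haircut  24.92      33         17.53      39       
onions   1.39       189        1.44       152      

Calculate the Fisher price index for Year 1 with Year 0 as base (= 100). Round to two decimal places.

Laspeyres component (base-period weights):
ΣP(Year 1)Q(Year 0) = 2.87×379 + 17.53×33 + 1.44×189 = 1087.73 + 578.49 + 272.16 = 1938.38
ΣP(Year 0)Q(Year 0) = 2.23×379 + 24.92×33 + 1.39×189 = 845.17 + 822.36 + 262.71 = 1930.24
L = 1938.38 / 1930.24 × 100 = 100.4217
Paasche component (current-period weights):
ΣP(Year 1)Q(Year 1) = 2.87×486 + 17.53×39 + 1.44×152 = 1394.82 + 683.67 + 218.88 = 2297.37
ΣP(Year 0)Q(Year 1) = 2.23×486 + 24.92×39 + 1.39×152 = 1083.78 + 971.88 + 211.28 = 2266.94
P = 2297.37 / 2266.94 × 100 = 101.3423
Fisher = √(L × P) = √(100.4217 × 101.3423) = 100.8810

100.88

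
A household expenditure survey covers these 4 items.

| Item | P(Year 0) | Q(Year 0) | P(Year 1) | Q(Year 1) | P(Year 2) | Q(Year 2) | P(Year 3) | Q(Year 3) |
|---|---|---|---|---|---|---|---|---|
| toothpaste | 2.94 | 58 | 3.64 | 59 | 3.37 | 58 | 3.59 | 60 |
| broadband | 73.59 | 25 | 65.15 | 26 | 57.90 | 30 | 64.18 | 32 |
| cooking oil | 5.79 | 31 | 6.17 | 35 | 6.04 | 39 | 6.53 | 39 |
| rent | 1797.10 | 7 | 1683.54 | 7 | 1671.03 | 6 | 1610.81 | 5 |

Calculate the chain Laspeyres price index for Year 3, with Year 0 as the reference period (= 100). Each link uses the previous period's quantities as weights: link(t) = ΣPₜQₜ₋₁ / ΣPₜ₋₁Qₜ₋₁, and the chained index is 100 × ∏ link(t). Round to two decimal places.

90.49

Link Year 0→Year 1:
ΣP(Year 1)Q(Year 0) = 3.64×58 + 65.15×25 + 6.17×31 + 1683.54×7 = 211.12 + 1628.75 + 191.27 + 11784.78 = 13815.92
ΣP(Year 0)Q(Year 0) = 2.94×58 + 73.59×25 + 5.79×31 + 1797.10×7 = 170.52 + 1839.75 + 179.49 + 12579.7 = 14769.46
link = 13815.92/14769.46 = 0.935438
Link Year 1→Year 2:
ΣP(Year 2)Q(Year 1) = 3.37×59 + 57.90×26 + 6.04×35 + 1671.03×7 = 198.83 + 1505.4 + 211.4 + 11697.21 = 13612.84
ΣP(Year 1)Q(Year 1) = 3.64×59 + 65.15×26 + 6.17×35 + 1683.54×7 = 214.76 + 1693.9 + 215.95 + 11784.78 = 13909.39
link = 13612.84/13909.39 = 0.978680
Link Year 2→Year 3:
ΣP(Year 3)Q(Year 2) = 3.59×58 + 64.18×30 + 6.53×39 + 1610.81×6 = 208.22 + 1925.4 + 254.67 + 9664.86 = 12053.15
ΣP(Year 2)Q(Year 2) = 3.37×58 + 57.90×30 + 6.04×39 + 1671.03×6 = 195.46 + 1737 + 235.56 + 10026.18 = 12194.2
link = 12053.15/12194.2 = 0.988433
Chained index = 100 × 0.935438 × 0.978680 × 0.988433 = 90.4905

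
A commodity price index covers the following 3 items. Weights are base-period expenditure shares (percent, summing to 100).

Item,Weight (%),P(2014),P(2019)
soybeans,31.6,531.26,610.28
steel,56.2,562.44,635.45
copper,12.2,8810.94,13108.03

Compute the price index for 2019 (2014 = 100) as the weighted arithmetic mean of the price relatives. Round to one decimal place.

117.9

soybeans: 31.6 × (610.28/531.26) = 31.6 × 1.148741 = 36.3002
steel: 56.2 × (635.45/562.44) = 56.2 × 1.129809 = 63.4953
copper: 12.2 × (13108.03/8810.94) = 12.2 × 1.487699 = 18.1499
Index = Σ wᵢ·(p₁ᵢ/p₀ᵢ) = 36.3002 + 63.4953 + 18.1499 = 117.9454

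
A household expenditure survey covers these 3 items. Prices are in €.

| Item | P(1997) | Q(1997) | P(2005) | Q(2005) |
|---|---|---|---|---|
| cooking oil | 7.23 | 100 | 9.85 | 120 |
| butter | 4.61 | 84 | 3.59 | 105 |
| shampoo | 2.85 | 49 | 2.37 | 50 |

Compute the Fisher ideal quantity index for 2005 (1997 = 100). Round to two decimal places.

119.57

Laspeyres component (base-period weights):
ΣP(1997)Q(2005) = 7.23×120 + 4.61×105 + 2.85×50 = 867.6 + 484.05 + 142.5 = 1494.15
ΣP(1997)Q(1997) = 7.23×100 + 4.61×84 + 2.85×49 = 723 + 387.24 + 139.65 = 1249.89
L = 1494.15 / 1249.89 × 100 = 119.5425
Paasche component (current-period weights):
ΣP(2005)Q(2005) = 9.85×120 + 3.59×105 + 2.37×50 = 1182 + 376.95 + 118.5 = 1677.45
ΣP(2005)Q(1997) = 9.85×100 + 3.59×84 + 2.37×49 = 985 + 301.56 + 116.13 = 1402.69
P = 1677.45 / 1402.69 × 100 = 119.5881
Fisher = √(L × P) = √(119.5425 × 119.5881) = 119.5653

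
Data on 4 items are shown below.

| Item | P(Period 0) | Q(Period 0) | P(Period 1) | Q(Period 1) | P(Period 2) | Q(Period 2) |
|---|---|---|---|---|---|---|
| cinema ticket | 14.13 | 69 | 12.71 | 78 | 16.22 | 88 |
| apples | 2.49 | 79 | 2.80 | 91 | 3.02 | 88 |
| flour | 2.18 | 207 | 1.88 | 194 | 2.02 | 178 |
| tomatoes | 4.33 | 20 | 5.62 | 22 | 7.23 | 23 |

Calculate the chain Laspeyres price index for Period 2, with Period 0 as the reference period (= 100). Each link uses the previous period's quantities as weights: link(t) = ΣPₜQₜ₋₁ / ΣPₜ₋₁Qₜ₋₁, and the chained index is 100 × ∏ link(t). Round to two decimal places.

Link Period 0→Period 1:
ΣP(Period 1)Q(Period 0) = 12.71×69 + 2.80×79 + 1.88×207 + 5.62×20 = 876.99 + 221.2 + 389.16 + 112.4 = 1599.75
ΣP(Period 0)Q(Period 0) = 14.13×69 + 2.49×79 + 2.18×207 + 4.33×20 = 974.97 + 196.71 + 451.26 + 86.6 = 1709.54
link = 1599.75/1709.54 = 0.935778
Link Period 1→Period 2:
ΣP(Period 2)Q(Period 1) = 16.22×78 + 3.02×91 + 2.02×194 + 7.23×22 = 1265.16 + 274.82 + 391.88 + 159.06 = 2090.92
ΣP(Period 1)Q(Period 1) = 12.71×78 + 2.80×91 + 1.88×194 + 5.62×22 = 991.38 + 254.8 + 364.72 + 123.64 = 1734.54
link = 2090.92/1734.54 = 1.205461
Chained index = 100 × 0.935778 × 1.205461 = 112.8044

112.80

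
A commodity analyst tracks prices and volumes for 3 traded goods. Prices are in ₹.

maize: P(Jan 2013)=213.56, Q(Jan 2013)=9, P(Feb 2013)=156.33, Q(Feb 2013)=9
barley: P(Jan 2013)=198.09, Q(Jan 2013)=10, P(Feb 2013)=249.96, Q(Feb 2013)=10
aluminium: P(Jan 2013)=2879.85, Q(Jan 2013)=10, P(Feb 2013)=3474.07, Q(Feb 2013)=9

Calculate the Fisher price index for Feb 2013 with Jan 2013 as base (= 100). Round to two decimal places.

118.06

Laspeyres component (base-period weights):
ΣP(Feb 2013)Q(Jan 2013) = 156.33×9 + 249.96×10 + 3474.07×10 = 1406.97 + 2499.6 + 34740.7 = 38647.27
ΣP(Jan 2013)Q(Jan 2013) = 213.56×9 + 198.09×10 + 2879.85×10 = 1922.04 + 1980.9 + 28798.5 = 32701.44
L = 38647.27 / 32701.44 × 100 = 118.1822
Paasche component (current-period weights):
ΣP(Feb 2013)Q(Feb 2013) = 156.33×9 + 249.96×10 + 3474.07×9 = 1406.97 + 2499.6 + 31266.63 = 35173.2
ΣP(Jan 2013)Q(Feb 2013) = 213.56×9 + 198.09×10 + 2879.85×9 = 1922.04 + 1980.9 + 25918.65 = 29821.59
P = 35173.2 / 29821.59 × 100 = 117.9454
Fisher = √(L × P) = √(118.1822 × 117.9454) = 118.0637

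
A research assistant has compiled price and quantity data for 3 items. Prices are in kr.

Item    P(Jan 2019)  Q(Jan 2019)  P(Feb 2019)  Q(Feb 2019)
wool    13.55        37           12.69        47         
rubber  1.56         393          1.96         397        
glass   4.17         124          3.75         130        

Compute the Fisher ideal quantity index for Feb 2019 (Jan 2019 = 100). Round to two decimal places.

109.72

Laspeyres component (base-period weights):
ΣP(Jan 2019)Q(Feb 2019) = 13.55×47 + 1.56×397 + 4.17×130 = 636.85 + 619.32 + 542.1 = 1798.27
ΣP(Jan 2019)Q(Jan 2019) = 13.55×37 + 1.56×393 + 4.17×124 = 501.35 + 613.08 + 517.08 = 1631.51
L = 1798.27 / 1631.51 × 100 = 110.2212
Paasche component (current-period weights):
ΣP(Feb 2019)Q(Feb 2019) = 12.69×47 + 1.96×397 + 3.75×130 = 596.43 + 778.12 + 487.5 = 1862.05
ΣP(Feb 2019)Q(Jan 2019) = 12.69×37 + 1.96×393 + 3.75×124 = 469.53 + 770.28 + 465 = 1704.81
P = 1862.05 / 1704.81 × 100 = 109.2233
Fisher = √(L × P) = √(110.2212 × 109.2233) = 109.7211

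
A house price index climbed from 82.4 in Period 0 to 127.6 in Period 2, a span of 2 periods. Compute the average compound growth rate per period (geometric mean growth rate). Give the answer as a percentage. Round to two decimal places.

Growth factor = (127.6/82.4)^(1/2) = (1.548544)^(1/2) = 1.244405
Growth rate = 1.244405 − 1 = 0.244405 = 24.4405%

24.44%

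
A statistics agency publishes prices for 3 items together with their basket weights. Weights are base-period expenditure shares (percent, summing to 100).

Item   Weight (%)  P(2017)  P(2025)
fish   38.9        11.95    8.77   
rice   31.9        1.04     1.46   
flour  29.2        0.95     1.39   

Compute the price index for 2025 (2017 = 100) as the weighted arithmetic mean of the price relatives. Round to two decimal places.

116.06

fish: 38.9 × (8.77/11.95) = 38.9 × 0.733891 = 28.5484
rice: 31.9 × (1.46/1.04) = 31.9 × 1.403846 = 44.7827
flour: 29.2 × (1.39/0.95) = 29.2 × 1.463158 = 42.7242
Index = Σ wᵢ·(p₁ᵢ/p₀ᵢ) = 28.5484 + 44.7827 + 42.7242 = 116.0553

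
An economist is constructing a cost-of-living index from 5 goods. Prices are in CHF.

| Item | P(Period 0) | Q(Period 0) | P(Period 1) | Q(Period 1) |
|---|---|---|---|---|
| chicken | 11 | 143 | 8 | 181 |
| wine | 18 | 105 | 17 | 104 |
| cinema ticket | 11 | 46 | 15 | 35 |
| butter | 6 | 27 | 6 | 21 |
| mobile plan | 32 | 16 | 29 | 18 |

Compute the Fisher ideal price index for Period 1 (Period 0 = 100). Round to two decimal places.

90.04

Laspeyres component (base-period weights):
ΣP(Period 1)Q(Period 0) = 8×143 + 17×105 + 15×46 + 6×27 + 29×16 = 1144 + 1785 + 690 + 162 + 464 = 4245
ΣP(Period 0)Q(Period 0) = 11×143 + 18×105 + 11×46 + 6×27 + 32×16 = 1573 + 1890 + 506 + 162 + 512 = 4643
L = 4245 / 4643 × 100 = 91.4280
Paasche component (current-period weights):
ΣP(Period 1)Q(Period 1) = 8×181 + 17×104 + 15×35 + 6×21 + 29×18 = 1448 + 1768 + 525 + 126 + 522 = 4389
ΣP(Period 0)Q(Period 1) = 11×181 + 18×104 + 11×35 + 6×21 + 32×18 = 1991 + 1872 + 385 + 126 + 576 = 4950
P = 4389 / 4950 × 100 = 88.6667
Fisher = √(L × P) = √(91.4280 × 88.6667) = 90.0367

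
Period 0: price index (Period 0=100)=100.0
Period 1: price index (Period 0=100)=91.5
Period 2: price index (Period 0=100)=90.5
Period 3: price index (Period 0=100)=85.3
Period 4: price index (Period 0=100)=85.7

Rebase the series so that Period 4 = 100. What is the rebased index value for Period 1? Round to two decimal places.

106.77

Rebased(Period 1) = 91.5 / 85.7 × 100 = 106.7678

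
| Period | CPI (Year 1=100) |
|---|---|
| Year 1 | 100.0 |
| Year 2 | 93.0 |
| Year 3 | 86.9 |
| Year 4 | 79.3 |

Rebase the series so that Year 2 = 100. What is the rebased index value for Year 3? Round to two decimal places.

93.44

Rebased(Year 3) = 86.9 / 93.0 × 100 = 93.4409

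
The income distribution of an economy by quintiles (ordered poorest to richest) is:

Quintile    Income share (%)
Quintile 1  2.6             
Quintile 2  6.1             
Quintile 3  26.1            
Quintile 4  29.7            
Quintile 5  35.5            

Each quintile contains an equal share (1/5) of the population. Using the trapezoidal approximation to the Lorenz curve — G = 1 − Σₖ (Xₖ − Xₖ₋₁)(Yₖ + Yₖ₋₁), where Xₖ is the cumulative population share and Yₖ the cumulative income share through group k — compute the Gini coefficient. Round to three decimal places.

0.358

Cumulative income shares Yₖ: 0.0260, 0.0870, 0.3480, 0.6450, 1.0000
Σ (Xₖ−Xₖ₋₁)(Yₖ+Yₖ₋₁) = (1/5)(0.0260+0.0000) + (1/5)(0.0870+0.0260) + (1/5)(0.3480+0.0870) + (1/5)(0.6450+0.3480) + (1/5)(1.0000+0.6450)
  = 0.0052 + 0.0226 + 0.0870 + 0.1986 + 0.3290 = 0.6424
G = 1 − 0.6424 = 0.3576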